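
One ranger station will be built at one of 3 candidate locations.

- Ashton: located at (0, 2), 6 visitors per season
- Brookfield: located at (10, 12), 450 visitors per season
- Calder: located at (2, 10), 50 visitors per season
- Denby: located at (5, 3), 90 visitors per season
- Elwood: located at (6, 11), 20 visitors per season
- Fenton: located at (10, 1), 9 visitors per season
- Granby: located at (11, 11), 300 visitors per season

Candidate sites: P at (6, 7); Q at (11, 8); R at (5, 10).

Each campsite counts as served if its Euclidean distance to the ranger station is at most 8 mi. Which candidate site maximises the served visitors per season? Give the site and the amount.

Coverage radius r = 8 mi; a point is covered iff (Δx)²+(Δy)² ≤ 8² = 64.
  P (6, 7): covers {Ashton, Brookfield, Calder, Denby, Elwood, Fenton, Granby} → 925
  Q (11, 8): covers {Brookfield, Denby, Elwood, Fenton, Granby} → 869
  R (5, 10): covers {Brookfield, Calder, Denby, Elwood, Granby} → 910
Maximum coverage at P: 925 visitors per season.

P, covering 925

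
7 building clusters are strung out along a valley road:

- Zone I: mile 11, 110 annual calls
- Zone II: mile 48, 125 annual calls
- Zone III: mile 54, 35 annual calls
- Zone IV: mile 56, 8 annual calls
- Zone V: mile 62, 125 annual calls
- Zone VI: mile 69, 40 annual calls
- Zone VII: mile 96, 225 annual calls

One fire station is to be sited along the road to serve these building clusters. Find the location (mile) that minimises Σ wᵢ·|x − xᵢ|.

x = 62

For a sum of weighted absolute distances on a line, the optimum is the weighted median (not the mean). Total weight W = 668; half-weight = 334.
Sort by position and accumulate weight:
  mile 11 (Zone I, w=110) → cum 110
  mile 48 (Zone II, w=125) → cum 235
  mile 54 (Zone III, w=35) → cum 270
  mile 56 (Zone IV, w=8) → cum 278
  mile 62 (Zone V, w=125) → cum 403  ≥ 334 → median here
  mile 69 (Zone VI, w=40) → cum 443
  mile 96 (Zone VII, w=225) → cum 668
Optimal location: mile 62.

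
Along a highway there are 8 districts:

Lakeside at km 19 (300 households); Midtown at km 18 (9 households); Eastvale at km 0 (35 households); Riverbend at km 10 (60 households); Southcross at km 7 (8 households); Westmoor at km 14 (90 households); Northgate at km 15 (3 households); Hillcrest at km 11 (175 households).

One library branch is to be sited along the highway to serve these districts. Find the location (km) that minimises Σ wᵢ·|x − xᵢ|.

For a sum of weighted absolute distances on a line, the optimum is the weighted median (not the mean). Total weight W = 680; half-weight = 340.
Sort by position and accumulate weight:
  km 0 (Eastvale, w=35) → cum 35
  km 7 (Southcross, w=8) → cum 43
  km 10 (Riverbend, w=60) → cum 103
  km 11 (Hillcrest, w=175) → cum 278
  km 14 (Westmoor, w=90) → cum 368  ≥ 340 → median here
  km 15 (Northgate, w=3) → cum 371
  km 18 (Midtown, w=9) → cum 380
  km 19 (Lakeside, w=300) → cum 680
Optimal location: km 14.

x = 14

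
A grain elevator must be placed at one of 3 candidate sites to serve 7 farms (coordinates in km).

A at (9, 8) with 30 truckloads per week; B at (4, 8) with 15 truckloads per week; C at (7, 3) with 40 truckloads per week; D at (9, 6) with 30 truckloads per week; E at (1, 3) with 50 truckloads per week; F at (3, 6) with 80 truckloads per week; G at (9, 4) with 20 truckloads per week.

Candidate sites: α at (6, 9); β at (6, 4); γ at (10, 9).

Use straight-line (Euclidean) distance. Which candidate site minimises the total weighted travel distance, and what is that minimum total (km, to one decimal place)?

Total weighted distance at each candidate:
  α (6, 9): total = 1345.5
  β (6, 4): total = 985.2
  γ (10, 9): total = 1748.9
Minimum is at β with total 985.2 km.

β, total 985.2 km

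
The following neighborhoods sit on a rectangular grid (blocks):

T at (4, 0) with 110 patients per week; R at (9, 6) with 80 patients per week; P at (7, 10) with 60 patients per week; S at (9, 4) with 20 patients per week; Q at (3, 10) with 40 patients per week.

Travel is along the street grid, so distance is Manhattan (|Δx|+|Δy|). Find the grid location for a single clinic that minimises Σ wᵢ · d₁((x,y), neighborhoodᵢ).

Manhattan distance separates: Σwᵢ(|x−xᵢ|+|y−yᵢ|) = Σwᵢ|x−xᵢ| + Σwᵢ|y−yᵢ|, so x and y are optimised independently as 1-D weighted medians.
Total weight W = 310; half = 155.
x-coordinate, sorted with cumulative weight:
  x=3 (Q, w=40) cum 40
  x=4 (T, w=110) cum 150
  x=7 (P, w=60) cum 210  ← median
  x=9 (R, w=80) cum 290
  x=9 (S, w=20) cum 310
⇒ x* = 7
y-coordinate, sorted with cumulative weight:
  y=0 (T, w=110) cum 110
  y=4 (S, w=20) cum 130
  y=6 (R, w=80) cum 210  ← median
  y=10 (P, w=60) cum 270
  y=10 (Q, w=40) cum 310
⇒ y* = 6

(7, 6)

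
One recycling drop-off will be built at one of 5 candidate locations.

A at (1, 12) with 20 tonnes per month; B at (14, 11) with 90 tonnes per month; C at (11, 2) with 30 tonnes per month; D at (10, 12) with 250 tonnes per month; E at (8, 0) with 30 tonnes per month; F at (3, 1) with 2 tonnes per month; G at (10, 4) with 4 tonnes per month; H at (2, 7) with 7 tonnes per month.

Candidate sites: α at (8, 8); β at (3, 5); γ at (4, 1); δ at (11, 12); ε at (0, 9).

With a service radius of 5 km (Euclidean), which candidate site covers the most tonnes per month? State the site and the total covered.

δ, covering 340

Coverage radius r = 5 km; a point is covered iff (Δx)²+(Δy)² ≤ 5² = 25.
  α (8, 8): covers {D, G} → 254
  β (3, 5): covers {F, H} → 9
  γ (4, 1): covers {E, F} → 32
  δ (11, 12): covers {B, D} → 340
  ε (0, 9): covers {A, H} → 27
Maximum coverage at δ: 340 tonnes per month.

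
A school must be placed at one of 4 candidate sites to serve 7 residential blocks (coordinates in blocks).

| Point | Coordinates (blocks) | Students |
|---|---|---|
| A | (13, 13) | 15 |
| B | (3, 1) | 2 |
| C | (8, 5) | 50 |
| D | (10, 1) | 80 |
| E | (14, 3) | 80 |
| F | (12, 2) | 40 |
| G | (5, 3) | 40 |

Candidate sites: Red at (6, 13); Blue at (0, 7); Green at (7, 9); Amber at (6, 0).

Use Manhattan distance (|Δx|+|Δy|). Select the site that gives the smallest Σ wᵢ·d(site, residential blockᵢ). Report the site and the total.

Total weighted distance at each candidate:
  Red (6, 13): total = 4475
  Blue (0, 7): total = 4563
  Green (7, 9): total = 3144
  Amber (6, 0): total = 2418
Minimum is at Amber with total 2418 blocks.

Amber, total 2418 blocks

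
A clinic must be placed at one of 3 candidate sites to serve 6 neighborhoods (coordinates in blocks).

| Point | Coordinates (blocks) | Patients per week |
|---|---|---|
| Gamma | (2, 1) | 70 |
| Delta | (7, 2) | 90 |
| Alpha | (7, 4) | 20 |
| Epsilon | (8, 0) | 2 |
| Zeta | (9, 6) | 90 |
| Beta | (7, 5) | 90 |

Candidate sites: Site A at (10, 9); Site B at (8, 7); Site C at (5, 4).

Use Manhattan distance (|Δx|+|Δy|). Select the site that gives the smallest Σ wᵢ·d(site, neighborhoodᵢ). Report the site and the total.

Total weighted distance at each candidate:
  Site A (10, 9): total = 3192
  Site B (8, 7): total = 1924
  Site C (5, 4): total = 1644
Minimum is at Site C with total 1644 blocks.

Site C, total 1644 blocks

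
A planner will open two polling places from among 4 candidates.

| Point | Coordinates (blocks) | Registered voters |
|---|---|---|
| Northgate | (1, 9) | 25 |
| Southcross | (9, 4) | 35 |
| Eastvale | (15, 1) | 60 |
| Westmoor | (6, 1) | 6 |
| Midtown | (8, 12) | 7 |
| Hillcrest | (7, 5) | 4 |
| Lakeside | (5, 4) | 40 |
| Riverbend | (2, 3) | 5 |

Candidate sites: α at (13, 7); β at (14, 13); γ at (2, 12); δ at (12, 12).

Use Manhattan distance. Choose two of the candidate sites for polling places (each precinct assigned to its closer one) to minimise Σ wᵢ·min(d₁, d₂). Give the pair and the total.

Evaluate every pair (each demand assigned to the nearer of the two):
  {α, γ}: total = 1462
  {α, δ}: total = 1728
  {α, β}: total = 1749
  {γ, δ}: total = 1976
  {β, γ}: total = 2035
  {β, δ}: total = 2388
Best pair: {α, γ} with total 1462.

{α, γ}, total 1462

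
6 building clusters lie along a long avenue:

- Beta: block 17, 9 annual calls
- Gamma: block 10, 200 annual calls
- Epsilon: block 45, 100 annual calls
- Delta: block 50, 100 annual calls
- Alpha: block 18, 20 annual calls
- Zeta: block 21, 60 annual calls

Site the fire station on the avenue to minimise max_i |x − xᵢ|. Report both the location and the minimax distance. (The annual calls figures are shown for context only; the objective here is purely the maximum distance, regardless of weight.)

The 1-center on a line is the midpoint of the two extreme points: leftmost at 10, rightmost at 50.
Optimal location = (10 + 50)/2 = 30; maximum distance = (50 − 10)/2 = 20.

location 30, max distance 20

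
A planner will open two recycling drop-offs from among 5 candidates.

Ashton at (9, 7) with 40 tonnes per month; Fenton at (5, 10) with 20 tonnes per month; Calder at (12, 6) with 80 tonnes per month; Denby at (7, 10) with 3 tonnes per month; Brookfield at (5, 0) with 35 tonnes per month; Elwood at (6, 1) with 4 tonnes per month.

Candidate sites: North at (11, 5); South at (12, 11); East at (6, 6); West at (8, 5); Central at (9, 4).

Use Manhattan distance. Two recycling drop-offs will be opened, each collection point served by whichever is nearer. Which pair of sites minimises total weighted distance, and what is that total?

{North, East}, total 700

Evaluate every pair (each demand assigned to the nearer of the two):
  {North, East}: total = 700
  {North, West}: total = 762
  {North, Central}: total = 808
  {East, West}: total = 900
  {East, Central}: total = 900
  {North, South}: total = 919
  {South, East}: total = 940
  {South, West}: total = 1002
  {South, Central}: total = 1002
  {West, Central}: total = 1002
Best pair: {North, East} with total 700.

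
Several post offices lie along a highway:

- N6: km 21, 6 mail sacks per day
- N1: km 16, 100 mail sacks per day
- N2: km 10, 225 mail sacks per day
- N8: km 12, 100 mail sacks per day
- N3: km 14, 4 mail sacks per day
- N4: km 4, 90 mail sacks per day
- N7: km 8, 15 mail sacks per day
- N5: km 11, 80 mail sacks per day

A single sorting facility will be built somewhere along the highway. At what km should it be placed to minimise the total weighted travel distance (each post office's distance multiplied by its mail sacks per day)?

For a sum of weighted absolute distances on a line, the optimum is the weighted median (not the mean). Total weight W = 620; half-weight = 310.
Sort by position and accumulate weight:
  km 4 (N4, w=90) → cum 90
  km 8 (N7, w=15) → cum 105
  km 10 (N2, w=225) → cum 330  ≥ 310 → median here
  km 11 (N5, w=80) → cum 410
  km 12 (N8, w=100) → cum 510
  km 14 (N3, w=4) → cum 514
  km 16 (N1, w=100) → cum 614
  km 21 (N6, w=6) → cum 620
Optimal location: km 10.

x = 10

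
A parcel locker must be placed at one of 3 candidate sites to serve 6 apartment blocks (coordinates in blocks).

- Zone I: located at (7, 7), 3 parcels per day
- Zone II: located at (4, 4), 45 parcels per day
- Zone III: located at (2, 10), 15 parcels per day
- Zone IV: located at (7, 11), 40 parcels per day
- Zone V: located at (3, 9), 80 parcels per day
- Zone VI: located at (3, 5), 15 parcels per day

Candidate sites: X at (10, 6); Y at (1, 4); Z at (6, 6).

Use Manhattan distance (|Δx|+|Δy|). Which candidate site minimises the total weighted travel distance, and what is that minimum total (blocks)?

Total weighted distance at each candidate:
  X (10, 6): total = 1792
  Y (1, 4): total = 1392
  Z (6, 6): total = 1086
Minimum is at Z with total 1086 blocks.

Z, total 1086 blocks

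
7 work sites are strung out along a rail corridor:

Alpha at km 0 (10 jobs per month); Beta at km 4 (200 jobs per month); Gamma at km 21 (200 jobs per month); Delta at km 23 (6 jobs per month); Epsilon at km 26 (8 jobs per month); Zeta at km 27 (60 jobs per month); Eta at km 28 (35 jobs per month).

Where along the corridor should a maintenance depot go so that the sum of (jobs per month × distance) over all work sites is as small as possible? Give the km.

x = 21

For a sum of weighted absolute distances on a line, the optimum is the weighted median (not the mean). Total weight W = 519; half-weight = 259.5.
Sort by position and accumulate weight:
  km 0 (Alpha, w=10) → cum 10
  km 4 (Beta, w=200) → cum 210
  km 21 (Gamma, w=200) → cum 410  ≥ 259.5 → median here
  km 23 (Delta, w=6) → cum 416
  km 26 (Epsilon, w=8) → cum 424
  km 27 (Zeta, w=60) → cum 484
  km 28 (Eta, w=35) → cum 519
Optimal location: km 21.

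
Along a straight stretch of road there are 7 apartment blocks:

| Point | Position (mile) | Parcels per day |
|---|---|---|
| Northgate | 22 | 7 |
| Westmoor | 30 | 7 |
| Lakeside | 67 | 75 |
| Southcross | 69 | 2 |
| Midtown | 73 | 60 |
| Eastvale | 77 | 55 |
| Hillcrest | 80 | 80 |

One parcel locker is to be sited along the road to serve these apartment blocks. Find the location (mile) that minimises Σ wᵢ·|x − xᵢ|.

For a sum of weighted absolute distances on a line, the optimum is the weighted median (not the mean). Total weight W = 286; half-weight = 143.
Sort by position and accumulate weight:
  mile 22 (Northgate, w=7) → cum 7
  mile 30 (Westmoor, w=7) → cum 14
  mile 67 (Lakeside, w=75) → cum 89
  mile 69 (Southcross, w=2) → cum 91
  mile 73 (Midtown, w=60) → cum 151  ≥ 143 → median here
  mile 77 (Eastvale, w=55) → cum 206
  mile 80 (Hillcrest, w=80) → cum 286
Optimal location: mile 73.

x = 73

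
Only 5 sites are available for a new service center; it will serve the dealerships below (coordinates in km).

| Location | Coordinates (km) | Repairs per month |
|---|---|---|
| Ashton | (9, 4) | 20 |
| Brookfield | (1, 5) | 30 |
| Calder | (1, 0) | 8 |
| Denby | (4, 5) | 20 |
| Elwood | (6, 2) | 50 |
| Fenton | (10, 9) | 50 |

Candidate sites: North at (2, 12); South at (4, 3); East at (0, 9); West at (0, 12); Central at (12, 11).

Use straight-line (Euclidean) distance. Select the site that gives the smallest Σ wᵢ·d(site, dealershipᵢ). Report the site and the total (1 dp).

South, total 820.2 km

Total weighted distance at each candidate:
  North (2, 12): total = 1632.4
  South (4, 3): total = 820.2
  East (0, 9): total = 1476.2
  West (0, 12): total = 1815.7
  Central (12, 11): total = 1534.9
Minimum is at South with total 820.2 km.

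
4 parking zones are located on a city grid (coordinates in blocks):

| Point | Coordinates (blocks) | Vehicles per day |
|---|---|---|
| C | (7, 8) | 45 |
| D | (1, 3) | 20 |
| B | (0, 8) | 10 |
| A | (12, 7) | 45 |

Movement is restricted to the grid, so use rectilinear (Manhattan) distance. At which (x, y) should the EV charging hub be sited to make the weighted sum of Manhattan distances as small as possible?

Manhattan distance separates: Σwᵢ(|x−xᵢ|+|y−yᵢ|) = Σwᵢ|x−xᵢ| + Σwᵢ|y−yᵢ|, so x and y are optimised independently as 1-D weighted medians.
Total weight W = 120; half = 60.
x-coordinate, sorted with cumulative weight:
  x=0 (B, w=10) cum 10
  x=1 (D, w=20) cum 30
  x=7 (C, w=45) cum 75  ← median
  x=12 (A, w=45) cum 120
⇒ x* = 7
y-coordinate, sorted with cumulative weight:
  y=3 (D, w=20) cum 20
  y=7 (A, w=45) cum 65  ← median
  y=8 (C, w=45) cum 110
  y=8 (B, w=10) cum 120
⇒ y* = 7

(7, 7)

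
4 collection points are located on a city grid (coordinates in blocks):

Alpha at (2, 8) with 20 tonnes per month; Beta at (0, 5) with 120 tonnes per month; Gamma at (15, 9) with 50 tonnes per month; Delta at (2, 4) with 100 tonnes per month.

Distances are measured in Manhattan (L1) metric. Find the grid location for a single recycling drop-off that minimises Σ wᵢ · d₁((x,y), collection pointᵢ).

Manhattan distance separates: Σwᵢ(|x−xᵢ|+|y−yᵢ|) = Σwᵢ|x−xᵢ| + Σwᵢ|y−yᵢ|, so x and y are optimised independently as 1-D weighted medians.
Total weight W = 290; half = 145.
x-coordinate, sorted with cumulative weight:
  x=0 (Beta, w=120) cum 120
  x=2 (Alpha, w=20) cum 140
  x=2 (Delta, w=100) cum 240  ← median
  x=15 (Gamma, w=50) cum 290
⇒ x* = 2
y-coordinate, sorted with cumulative weight:
  y=4 (Delta, w=100) cum 100
  y=5 (Beta, w=120) cum 220  ← median
  y=8 (Alpha, w=20) cum 240
  y=9 (Gamma, w=50) cum 290
⇒ y* = 5

(2, 5)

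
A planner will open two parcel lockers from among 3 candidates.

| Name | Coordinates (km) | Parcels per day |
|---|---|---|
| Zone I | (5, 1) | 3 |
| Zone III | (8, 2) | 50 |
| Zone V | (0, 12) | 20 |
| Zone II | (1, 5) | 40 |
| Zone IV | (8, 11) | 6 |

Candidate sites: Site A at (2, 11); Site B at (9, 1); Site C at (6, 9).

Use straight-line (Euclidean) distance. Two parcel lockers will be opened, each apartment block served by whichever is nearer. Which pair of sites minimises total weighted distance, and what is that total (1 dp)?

{Site A, Site B}, total 406.7

Evaluate every pair (each demand assigned to the nearer of the two):
  {Site A, Site B}: total = 406.7
  {Site B, Site C}: total = 490.0
  {Site A, Site C}: total = 693.2
Best pair: {Site A, Site B} with total 406.7.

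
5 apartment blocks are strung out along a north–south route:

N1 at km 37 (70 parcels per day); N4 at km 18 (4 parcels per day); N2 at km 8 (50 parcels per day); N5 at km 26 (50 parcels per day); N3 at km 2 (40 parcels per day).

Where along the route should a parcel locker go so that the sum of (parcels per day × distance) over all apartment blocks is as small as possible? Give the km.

For a sum of weighted absolute distances on a line, the optimum is the weighted median (not the mean). Total weight W = 214; half-weight = 107.
Sort by position and accumulate weight:
  km 2 (N3, w=40) → cum 40
  km 8 (N2, w=50) → cum 90
  km 18 (N4, w=4) → cum 94
  km 26 (N5, w=50) → cum 144  ≥ 107 → median here
  km 37 (N1, w=70) → cum 214
Optimal location: km 26.

x = 26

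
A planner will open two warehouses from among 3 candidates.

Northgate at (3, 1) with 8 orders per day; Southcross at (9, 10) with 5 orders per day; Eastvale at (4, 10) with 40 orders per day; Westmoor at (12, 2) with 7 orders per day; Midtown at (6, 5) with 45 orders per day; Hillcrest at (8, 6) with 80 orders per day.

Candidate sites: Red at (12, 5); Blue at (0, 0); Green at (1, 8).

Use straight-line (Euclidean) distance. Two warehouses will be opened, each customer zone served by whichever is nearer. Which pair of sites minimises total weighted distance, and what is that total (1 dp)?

Evaluate every pair (each demand assigned to the nearer of the two):
  {Red, Green}: total = 844.9
  {Red, Blue}: total = 1052.7
  {Blue, Green}: total = 1140.7
Best pair: {Red, Green} with total 844.9.

{Red, Green}, total 844.9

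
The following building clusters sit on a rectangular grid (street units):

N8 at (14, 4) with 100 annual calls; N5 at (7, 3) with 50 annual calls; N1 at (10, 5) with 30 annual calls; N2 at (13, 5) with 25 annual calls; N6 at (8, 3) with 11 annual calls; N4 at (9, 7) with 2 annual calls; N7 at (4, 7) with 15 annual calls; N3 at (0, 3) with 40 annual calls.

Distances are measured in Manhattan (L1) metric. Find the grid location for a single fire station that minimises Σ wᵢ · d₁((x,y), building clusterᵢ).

(10, 4)

Manhattan distance separates: Σwᵢ(|x−xᵢ|+|y−yᵢ|) = Σwᵢ|x−xᵢ| + Σwᵢ|y−yᵢ|, so x and y are optimised independently as 1-D weighted medians.
Total weight W = 273; half = 136.5.
x-coordinate, sorted with cumulative weight:
  x=0 (N3, w=40) cum 40
  x=4 (N7, w=15) cum 55
  x=7 (N5, w=50) cum 105
  x=8 (N6, w=11) cum 116
  x=9 (N4, w=2) cum 118
  x=10 (N1, w=30) cum 148  ← median
  x=13 (N2, w=25) cum 173
  x=14 (N8, w=100) cum 273
⇒ x* = 10
y-coordinate, sorted with cumulative weight:
  y=3 (N5, w=50) cum 50
  y=3 (N6, w=11) cum 61
  y=3 (N3, w=40) cum 101
  y=4 (N8, w=100) cum 201  ← median
  y=5 (N1, w=30) cum 231
  y=5 (N2, w=25) cum 256
  y=7 (N4, w=2) cum 258
  y=7 (N7, w=15) cum 273
⇒ y* = 4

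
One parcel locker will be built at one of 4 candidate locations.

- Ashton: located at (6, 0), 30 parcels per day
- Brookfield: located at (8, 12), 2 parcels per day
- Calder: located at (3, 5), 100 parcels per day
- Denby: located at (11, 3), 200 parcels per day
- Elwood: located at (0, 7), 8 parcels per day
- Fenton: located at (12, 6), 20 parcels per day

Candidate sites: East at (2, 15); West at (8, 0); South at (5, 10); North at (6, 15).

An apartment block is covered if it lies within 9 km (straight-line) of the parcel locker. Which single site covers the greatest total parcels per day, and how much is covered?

Coverage radius r = 9 km; a point is covered iff (Δx)²+(Δy)² ≤ 9² = 81.
  East (2, 15): covers {Brookfield, Elwood} → 10
  West (8, 0): covers {Ashton, Calder, Denby, Fenton} → 350
  South (5, 10): covers {Brookfield, Calder, Elwood, Fenton} → 130
  North (6, 15): covers {Brookfield} → 2
Maximum coverage at West: 350 parcels per day.

West, covering 350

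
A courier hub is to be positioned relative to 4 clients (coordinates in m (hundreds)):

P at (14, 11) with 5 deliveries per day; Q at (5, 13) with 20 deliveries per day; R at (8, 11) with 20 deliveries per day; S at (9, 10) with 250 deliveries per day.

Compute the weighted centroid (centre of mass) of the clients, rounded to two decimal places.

(8.75, 10.29)

The minimiser of Σwᵢ‖p−pᵢ‖² is the weighted centroid p* = (Σwᵢpᵢ)/(Σwᵢ).
Σwᵢ = 295.
Σwᵢxᵢ = 5·14 + 20·5 + 20·8 + 250·9 = 2580.
Σwᵢyᵢ = 5·11 + 20·13 + 20·11 + 250·10 = 3035.
x* = 2580/295 = 8.75, y* = 3035/295 = 10.29.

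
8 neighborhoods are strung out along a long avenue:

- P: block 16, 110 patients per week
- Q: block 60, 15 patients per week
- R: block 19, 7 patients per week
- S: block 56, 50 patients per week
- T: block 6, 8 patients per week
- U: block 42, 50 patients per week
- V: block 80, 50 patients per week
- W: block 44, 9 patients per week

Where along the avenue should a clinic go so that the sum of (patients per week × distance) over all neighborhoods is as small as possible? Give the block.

For a sum of weighted absolute distances on a line, the optimum is the weighted median (not the mean). Total weight W = 299; half-weight = 149.5.
Sort by position and accumulate weight:
  block 6 (T, w=8) → cum 8
  block 16 (P, w=110) → cum 118
  block 19 (R, w=7) → cum 125
  block 42 (U, w=50) → cum 175  ≥ 149.5 → median here
  block 44 (W, w=9) → cum 184
  block 56 (S, w=50) → cum 234
  block 60 (Q, w=15) → cum 249
  block 80 (V, w=50) → cum 299
Optimal location: block 42.

x = 42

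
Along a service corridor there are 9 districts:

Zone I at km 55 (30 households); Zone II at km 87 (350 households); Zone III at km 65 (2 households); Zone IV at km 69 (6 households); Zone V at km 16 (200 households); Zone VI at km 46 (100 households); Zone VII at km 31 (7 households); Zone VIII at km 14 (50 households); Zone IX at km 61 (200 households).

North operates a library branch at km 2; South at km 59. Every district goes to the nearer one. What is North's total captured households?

The indifferent point is the midpoint (2+59)/2 = 30.5; districts left of it (closer to North at 2) go to North, those right go to South.
  Zone VIII at 14 (w=50) → North
  Zone V at 16 (w=200) → North
  Zone VII at 31 (w=7) → South
  Zone VI at 46 (w=100) → South
  Zone I at 55 (w=30) → South
  Zone IX at 61 (w=200) → South
  Zone III at 65 (w=2) → South
  Zone IV at 69 (w=6) → South
  Zone II at 87 (w=350) → South
North captures 250; South captures 695.

250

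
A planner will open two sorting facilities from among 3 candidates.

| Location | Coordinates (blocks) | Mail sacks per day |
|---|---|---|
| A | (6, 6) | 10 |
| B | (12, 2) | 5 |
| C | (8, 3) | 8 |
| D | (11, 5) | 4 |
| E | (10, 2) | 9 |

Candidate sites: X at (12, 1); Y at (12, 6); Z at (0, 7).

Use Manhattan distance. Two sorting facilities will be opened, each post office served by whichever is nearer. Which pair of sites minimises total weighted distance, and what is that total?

Evaluate every pair (each demand assigned to the nearer of the two):
  {X, Y}: total = 148
  {X, Z}: total = 170
  {Y, Z}: total = 198
Best pair: {X, Y} with total 148.

{X, Y}, total 148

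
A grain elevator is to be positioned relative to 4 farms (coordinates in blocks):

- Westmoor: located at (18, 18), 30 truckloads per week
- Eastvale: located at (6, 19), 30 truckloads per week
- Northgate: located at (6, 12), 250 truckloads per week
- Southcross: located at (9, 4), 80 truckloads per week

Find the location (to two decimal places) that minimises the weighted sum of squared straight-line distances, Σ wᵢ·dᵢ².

The minimiser of Σwᵢ‖p−pᵢ‖² is the weighted centroid p* = (Σwᵢpᵢ)/(Σwᵢ).
Σwᵢ = 390.
Σwᵢxᵢ = 30·18 + 30·6 + 250·6 + 80·9 = 2940.
Σwᵢyᵢ = 30·18 + 30·19 + 250·12 + 80·4 = 4430.
x* = 2940/390 = 7.54, y* = 4430/390 = 11.36.

(7.54, 11.36)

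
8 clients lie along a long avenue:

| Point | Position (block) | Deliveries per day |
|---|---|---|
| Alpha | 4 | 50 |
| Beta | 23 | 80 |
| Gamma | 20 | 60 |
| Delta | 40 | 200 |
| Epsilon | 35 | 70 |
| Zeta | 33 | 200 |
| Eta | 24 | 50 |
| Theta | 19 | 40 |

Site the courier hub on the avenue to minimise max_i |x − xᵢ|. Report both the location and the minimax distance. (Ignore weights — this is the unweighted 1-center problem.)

The 1-center on a line is the midpoint of the two extreme points: leftmost at 4, rightmost at 40.
Optimal location = (4 + 40)/2 = 22; maximum distance = (40 − 4)/2 = 18.

location 22, max distance 18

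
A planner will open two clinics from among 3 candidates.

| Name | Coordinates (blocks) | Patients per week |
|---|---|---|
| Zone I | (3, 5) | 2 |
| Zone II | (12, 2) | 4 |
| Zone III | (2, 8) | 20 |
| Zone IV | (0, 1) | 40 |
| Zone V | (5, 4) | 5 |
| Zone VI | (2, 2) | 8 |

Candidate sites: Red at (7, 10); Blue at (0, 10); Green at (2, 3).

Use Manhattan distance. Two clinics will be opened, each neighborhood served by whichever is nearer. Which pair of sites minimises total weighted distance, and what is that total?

Evaluate every pair (each demand assigned to the nearer of the two):
  {Blue, Green}: total = 318
  {Red, Green}: total = 338
  {Red, Blue}: total = 628
Best pair: {Blue, Green} with total 318.

{Blue, Green}, total 318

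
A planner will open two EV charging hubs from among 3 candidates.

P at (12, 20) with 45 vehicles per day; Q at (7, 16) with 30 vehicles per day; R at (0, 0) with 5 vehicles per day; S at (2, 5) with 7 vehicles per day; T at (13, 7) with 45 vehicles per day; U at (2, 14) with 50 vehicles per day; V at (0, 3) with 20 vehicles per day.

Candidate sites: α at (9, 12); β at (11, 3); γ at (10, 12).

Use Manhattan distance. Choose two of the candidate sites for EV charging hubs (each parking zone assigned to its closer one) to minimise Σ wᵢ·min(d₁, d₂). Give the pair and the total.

{α, β}, total 1762

Evaluate every pair (each demand assigned to the nearer of the two):
  {α, β}: total = 1762
  {β, γ}: total = 1797
  {α, γ}: total = 2003
Best pair: {α, β} with total 1762.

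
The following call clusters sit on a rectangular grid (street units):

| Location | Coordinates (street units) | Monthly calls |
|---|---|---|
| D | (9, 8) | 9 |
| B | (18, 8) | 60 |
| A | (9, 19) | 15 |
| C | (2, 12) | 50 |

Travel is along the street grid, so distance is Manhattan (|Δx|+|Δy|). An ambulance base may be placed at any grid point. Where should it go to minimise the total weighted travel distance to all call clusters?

(9, 8)

Manhattan distance separates: Σwᵢ(|x−xᵢ|+|y−yᵢ|) = Σwᵢ|x−xᵢ| + Σwᵢ|y−yᵢ|, so x and y are optimised independently as 1-D weighted medians.
Total weight W = 134; half = 67.
x-coordinate, sorted with cumulative weight:
  x=2 (C, w=50) cum 50
  x=9 (D, w=9) cum 59
  x=9 (A, w=15) cum 74  ← median
  x=18 (B, w=60) cum 134
⇒ x* = 9
y-coordinate, sorted with cumulative weight:
  y=8 (D, w=9) cum 9
  y=8 (B, w=60) cum 69  ← median
  y=12 (C, w=50) cum 119
  y=19 (A, w=15) cum 134
⇒ y* = 8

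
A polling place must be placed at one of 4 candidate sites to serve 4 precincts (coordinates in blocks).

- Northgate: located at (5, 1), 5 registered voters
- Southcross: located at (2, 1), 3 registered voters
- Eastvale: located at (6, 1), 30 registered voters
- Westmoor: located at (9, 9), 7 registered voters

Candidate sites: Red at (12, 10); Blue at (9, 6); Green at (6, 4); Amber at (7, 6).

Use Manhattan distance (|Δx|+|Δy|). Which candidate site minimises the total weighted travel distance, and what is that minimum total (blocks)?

Total weighted distance at each candidate:
  Red (12, 10): total = 615
  Blue (9, 6): total = 342
  Green (6, 4): total = 187
  Amber (7, 6): total = 280
Minimum is at Green with total 187 blocks.

Green, total 187 blocks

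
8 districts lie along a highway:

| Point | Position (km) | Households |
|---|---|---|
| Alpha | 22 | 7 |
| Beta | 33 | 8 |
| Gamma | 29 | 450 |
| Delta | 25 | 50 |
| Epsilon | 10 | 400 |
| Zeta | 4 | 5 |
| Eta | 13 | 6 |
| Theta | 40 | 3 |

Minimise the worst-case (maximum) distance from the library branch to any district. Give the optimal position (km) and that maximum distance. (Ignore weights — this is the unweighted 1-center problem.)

The 1-center on a line is the midpoint of the two extreme points: leftmost at 4, rightmost at 40.
Optimal location = (4 + 40)/2 = 22; maximum distance = (40 − 4)/2 = 18.

location 22, max distance 18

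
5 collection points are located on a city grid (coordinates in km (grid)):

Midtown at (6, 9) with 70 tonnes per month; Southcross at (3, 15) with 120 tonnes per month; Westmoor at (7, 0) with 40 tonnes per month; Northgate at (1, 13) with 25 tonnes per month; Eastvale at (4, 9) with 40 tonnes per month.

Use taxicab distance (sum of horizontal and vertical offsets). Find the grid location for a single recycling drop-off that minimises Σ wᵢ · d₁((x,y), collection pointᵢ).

(4, 9)

Manhattan distance separates: Σwᵢ(|x−xᵢ|+|y−yᵢ|) = Σwᵢ|x−xᵢ| + Σwᵢ|y−yᵢ|, so x and y are optimised independently as 1-D weighted medians.
Total weight W = 295; half = 147.5.
x-coordinate, sorted with cumulative weight:
  x=1 (Northgate, w=25) cum 25
  x=3 (Southcross, w=120) cum 145
  x=4 (Eastvale, w=40) cum 185  ← median
  x=6 (Midtown, w=70) cum 255
  x=7 (Westmoor, w=40) cum 295
⇒ x* = 4
y-coordinate, sorted with cumulative weight:
  y=0 (Westmoor, w=40) cum 40
  y=9 (Midtown, w=70) cum 110
  y=9 (Eastvale, w=40) cum 150  ← median
  y=13 (Northgate, w=25) cum 175
  y=15 (Southcross, w=120) cum 295
⇒ y* = 9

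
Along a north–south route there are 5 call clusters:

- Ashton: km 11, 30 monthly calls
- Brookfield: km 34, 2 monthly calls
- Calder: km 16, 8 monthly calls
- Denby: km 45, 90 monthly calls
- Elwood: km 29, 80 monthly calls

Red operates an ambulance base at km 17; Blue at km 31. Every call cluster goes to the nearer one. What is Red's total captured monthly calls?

The indifferent point is the midpoint (17+31)/2 = 24; call clusters left of it (closer to Red at 17) go to Red, those right go to Blue.
  Ashton at 11 (w=30) → Red
  Calder at 16 (w=8) → Red
  Elwood at 29 (w=80) → Blue
  Brookfield at 34 (w=2) → Blue
  Denby at 45 (w=90) → Blue
Red captures 38; Blue captures 172.

38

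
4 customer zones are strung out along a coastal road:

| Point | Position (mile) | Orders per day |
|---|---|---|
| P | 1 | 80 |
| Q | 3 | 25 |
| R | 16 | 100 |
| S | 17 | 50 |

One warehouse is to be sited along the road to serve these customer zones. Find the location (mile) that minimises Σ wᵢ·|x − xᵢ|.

For a sum of weighted absolute distances on a line, the optimum is the weighted median (not the mean). Total weight W = 255; half-weight = 127.5.
Sort by position and accumulate weight:
  mile 1 (P, w=80) → cum 80
  mile 3 (Q, w=25) → cum 105
  mile 16 (R, w=100) → cum 205  ≥ 127.5 → median here
  mile 17 (S, w=50) → cum 255
Optimal location: mile 16.

x = 16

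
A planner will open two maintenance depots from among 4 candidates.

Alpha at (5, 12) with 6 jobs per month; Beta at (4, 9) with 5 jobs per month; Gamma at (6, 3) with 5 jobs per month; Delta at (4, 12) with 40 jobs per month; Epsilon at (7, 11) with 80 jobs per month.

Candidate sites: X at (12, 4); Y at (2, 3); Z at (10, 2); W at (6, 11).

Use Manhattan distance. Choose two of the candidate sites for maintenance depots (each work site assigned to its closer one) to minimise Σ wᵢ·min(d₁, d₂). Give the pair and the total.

{Y, W}, total 252

Evaluate every pair (each demand assigned to the nearer of the two):
  {Y, W}: total = 252
  {Z, W}: total = 257
  {X, W}: total = 267
  {X, Y}: total = 1532
  {Y, Z}: total = 1532
  {X, Z}: total = 1780
Best pair: {Y, W} with total 252.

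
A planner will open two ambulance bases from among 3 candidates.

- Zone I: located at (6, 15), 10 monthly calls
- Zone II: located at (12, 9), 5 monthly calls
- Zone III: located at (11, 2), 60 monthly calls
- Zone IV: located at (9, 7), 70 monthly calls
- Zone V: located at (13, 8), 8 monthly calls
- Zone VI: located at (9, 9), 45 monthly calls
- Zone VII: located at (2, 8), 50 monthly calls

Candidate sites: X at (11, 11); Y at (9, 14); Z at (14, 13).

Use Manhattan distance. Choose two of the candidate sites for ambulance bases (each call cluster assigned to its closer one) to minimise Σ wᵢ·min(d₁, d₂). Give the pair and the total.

{X, Y}, total 1835

Evaluate every pair (each demand assigned to the nearer of the two):
  {X, Y}: total = 1835
  {X, Z}: total = 1885
  {Y, Z}: total = 2323
Best pair: {X, Y} with total 1835.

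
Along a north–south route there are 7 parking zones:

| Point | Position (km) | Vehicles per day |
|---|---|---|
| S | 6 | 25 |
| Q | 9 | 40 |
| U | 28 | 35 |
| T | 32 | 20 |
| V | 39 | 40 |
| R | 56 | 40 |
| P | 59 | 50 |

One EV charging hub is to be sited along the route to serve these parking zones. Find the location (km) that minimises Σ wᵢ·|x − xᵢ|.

For a sum of weighted absolute distances on a line, the optimum is the weighted median (not the mean). Total weight W = 250; half-weight = 125.
Sort by position and accumulate weight:
  km 6 (S, w=25) → cum 25
  km 9 (Q, w=40) → cum 65
  km 28 (U, w=35) → cum 100
  km 32 (T, w=20) → cum 120
  km 39 (V, w=40) → cum 160  ≥ 125 → median here
  km 56 (R, w=40) → cum 200
  km 59 (P, w=50) → cum 250
Optimal location: km 39.

x = 39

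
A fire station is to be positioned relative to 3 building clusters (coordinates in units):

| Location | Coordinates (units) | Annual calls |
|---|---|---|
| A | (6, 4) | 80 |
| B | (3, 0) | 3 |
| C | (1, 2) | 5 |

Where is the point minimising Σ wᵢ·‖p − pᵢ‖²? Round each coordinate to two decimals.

The minimiser of Σwᵢ‖p−pᵢ‖² is the weighted centroid p* = (Σwᵢpᵢ)/(Σwᵢ).
Σwᵢ = 88.
Σwᵢxᵢ = 80·6 + 3·3 + 5·1 = 494.
Σwᵢyᵢ = 80·4 + 3·0 + 5·2 = 330.
x* = 494/88 = 5.61, y* = 330/88 = 3.75.

(5.61, 3.75)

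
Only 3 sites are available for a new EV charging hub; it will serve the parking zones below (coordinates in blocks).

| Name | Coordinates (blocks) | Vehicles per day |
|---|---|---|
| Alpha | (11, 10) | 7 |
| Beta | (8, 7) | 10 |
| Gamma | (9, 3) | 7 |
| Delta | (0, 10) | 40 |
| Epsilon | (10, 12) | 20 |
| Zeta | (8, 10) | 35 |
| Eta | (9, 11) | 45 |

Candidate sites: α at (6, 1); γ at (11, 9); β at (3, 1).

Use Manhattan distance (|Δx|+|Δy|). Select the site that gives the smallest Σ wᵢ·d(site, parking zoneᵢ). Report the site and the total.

γ, total 993 blocks

Total weighted distance at each candidate:
  α (6, 1): total = 2083
  γ (11, 9): total = 993
  β (3, 1): total = 2335
Minimum is at γ with total 993 blocks.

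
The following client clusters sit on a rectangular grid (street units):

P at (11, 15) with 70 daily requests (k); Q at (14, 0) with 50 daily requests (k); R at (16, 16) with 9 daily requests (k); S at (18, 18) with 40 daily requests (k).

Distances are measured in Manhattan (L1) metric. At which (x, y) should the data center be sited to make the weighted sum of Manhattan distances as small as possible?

(14, 15)

Manhattan distance separates: Σwᵢ(|x−xᵢ|+|y−yᵢ|) = Σwᵢ|x−xᵢ| + Σwᵢ|y−yᵢ|, so x and y are optimised independently as 1-D weighted medians.
Total weight W = 169; half = 84.5.
x-coordinate, sorted with cumulative weight:
  x=11 (P, w=70) cum 70
  x=14 (Q, w=50) cum 120  ← median
  x=16 (R, w=9) cum 129
  x=18 (S, w=40) cum 169
⇒ x* = 14
y-coordinate, sorted with cumulative weight:
  y=0 (Q, w=50) cum 50
  y=15 (P, w=70) cum 120  ← median
  y=16 (R, w=9) cum 129
  y=18 (S, w=40) cum 169
⇒ y* = 15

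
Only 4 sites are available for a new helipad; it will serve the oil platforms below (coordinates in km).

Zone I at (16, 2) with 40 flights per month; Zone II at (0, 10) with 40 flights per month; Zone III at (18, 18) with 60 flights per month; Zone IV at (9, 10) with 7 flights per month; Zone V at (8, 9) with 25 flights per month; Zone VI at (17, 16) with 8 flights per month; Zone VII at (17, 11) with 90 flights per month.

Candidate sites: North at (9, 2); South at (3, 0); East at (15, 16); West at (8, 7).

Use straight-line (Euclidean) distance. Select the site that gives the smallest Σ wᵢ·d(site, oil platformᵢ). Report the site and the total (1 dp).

Total weighted distance at each candidate:
  North (9, 2): total = 3308.6
  South (3, 0): total = 4461.1
  East (15, 16): total = 2231.5
  West (8, 7): total = 2671.4
Minimum is at East with total 2231.5 km.

East, total 2231.5 km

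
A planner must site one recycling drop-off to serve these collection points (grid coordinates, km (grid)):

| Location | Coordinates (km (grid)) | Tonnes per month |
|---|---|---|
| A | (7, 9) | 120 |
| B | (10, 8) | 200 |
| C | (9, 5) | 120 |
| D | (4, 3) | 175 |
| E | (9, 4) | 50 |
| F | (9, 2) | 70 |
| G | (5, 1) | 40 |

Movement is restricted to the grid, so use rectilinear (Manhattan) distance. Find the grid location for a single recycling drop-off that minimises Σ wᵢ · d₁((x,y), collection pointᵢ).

Manhattan distance separates: Σwᵢ(|x−xᵢ|+|y−yᵢ|) = Σwᵢ|x−xᵢ| + Σwᵢ|y−yᵢ|, so x and y are optimised independently as 1-D weighted medians.
Total weight W = 775; half = 387.5.
x-coordinate, sorted with cumulative weight:
  x=4 (D, w=175) cum 175
  x=5 (G, w=40) cum 215
  x=7 (A, w=120) cum 335
  x=9 (C, w=120) cum 455  ← median
  x=9 (E, w=50) cum 505
  x=9 (F, w=70) cum 575
  x=10 (B, w=200) cum 775
⇒ x* = 9
y-coordinate, sorted with cumulative weight:
  y=1 (G, w=40) cum 40
  y=2 (F, w=70) cum 110
  y=3 (D, w=175) cum 285
  y=4 (E, w=50) cum 335
  y=5 (C, w=120) cum 455  ← median
  y=8 (B, w=200) cum 655
  y=9 (A, w=120) cum 775
⇒ y* = 5

(9, 5)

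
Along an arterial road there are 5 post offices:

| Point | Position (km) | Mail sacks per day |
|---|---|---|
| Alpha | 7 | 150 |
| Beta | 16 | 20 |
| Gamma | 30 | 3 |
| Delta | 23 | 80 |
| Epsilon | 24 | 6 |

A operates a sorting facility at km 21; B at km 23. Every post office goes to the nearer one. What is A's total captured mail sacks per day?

The indifferent point is the midpoint (21+23)/2 = 22; post offices left of it (closer to A at 21) go to A, those right go to B.
  Alpha at 7 (w=150) → A
  Beta at 16 (w=20) → A
  Delta at 23 (w=80) → B
  Epsilon at 24 (w=6) → B
  Gamma at 30 (w=3) → B
A captures 170; B captures 89.

170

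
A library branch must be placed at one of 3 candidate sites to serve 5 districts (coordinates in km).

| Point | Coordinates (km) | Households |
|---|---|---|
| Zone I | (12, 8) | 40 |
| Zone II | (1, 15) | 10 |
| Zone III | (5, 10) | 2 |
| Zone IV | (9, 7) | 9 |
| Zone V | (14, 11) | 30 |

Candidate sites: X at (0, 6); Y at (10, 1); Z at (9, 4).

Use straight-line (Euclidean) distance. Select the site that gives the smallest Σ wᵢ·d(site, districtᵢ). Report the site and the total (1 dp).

Z, total 635.5 km

Total weighted distance at each candidate:
  X (0, 6): total = 1117.5
  Y (10, 1): total = 856.1
  Z (9, 4): total = 635.5
Minimum is at Z with total 635.5 km.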